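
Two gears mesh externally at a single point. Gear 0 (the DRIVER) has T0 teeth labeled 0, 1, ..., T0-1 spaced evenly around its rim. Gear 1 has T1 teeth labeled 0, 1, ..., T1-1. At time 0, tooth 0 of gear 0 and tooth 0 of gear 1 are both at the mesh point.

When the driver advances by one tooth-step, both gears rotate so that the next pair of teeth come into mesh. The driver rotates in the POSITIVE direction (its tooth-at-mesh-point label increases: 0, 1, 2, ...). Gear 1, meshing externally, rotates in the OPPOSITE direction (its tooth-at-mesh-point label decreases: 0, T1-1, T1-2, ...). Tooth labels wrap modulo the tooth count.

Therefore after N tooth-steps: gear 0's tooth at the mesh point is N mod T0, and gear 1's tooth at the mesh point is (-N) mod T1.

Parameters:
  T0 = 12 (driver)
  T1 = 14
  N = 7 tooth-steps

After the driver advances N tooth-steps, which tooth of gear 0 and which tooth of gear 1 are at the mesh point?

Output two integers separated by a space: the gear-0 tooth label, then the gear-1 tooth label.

Answer: 7 7

Derivation:
Gear 0 (driver, T0=12): tooth at mesh = N mod T0
  7 = 0 * 12 + 7, so 7 mod 12 = 7
  gear 0 tooth = 7
Gear 1 (driven, T1=14): tooth at mesh = (-N) mod T1
  7 = 0 * 14 + 7, so 7 mod 14 = 7
  (-7) mod 14 = (-7) mod 14 = 14 - 7 = 7
Mesh after 7 steps: gear-0 tooth 7 meets gear-1 tooth 7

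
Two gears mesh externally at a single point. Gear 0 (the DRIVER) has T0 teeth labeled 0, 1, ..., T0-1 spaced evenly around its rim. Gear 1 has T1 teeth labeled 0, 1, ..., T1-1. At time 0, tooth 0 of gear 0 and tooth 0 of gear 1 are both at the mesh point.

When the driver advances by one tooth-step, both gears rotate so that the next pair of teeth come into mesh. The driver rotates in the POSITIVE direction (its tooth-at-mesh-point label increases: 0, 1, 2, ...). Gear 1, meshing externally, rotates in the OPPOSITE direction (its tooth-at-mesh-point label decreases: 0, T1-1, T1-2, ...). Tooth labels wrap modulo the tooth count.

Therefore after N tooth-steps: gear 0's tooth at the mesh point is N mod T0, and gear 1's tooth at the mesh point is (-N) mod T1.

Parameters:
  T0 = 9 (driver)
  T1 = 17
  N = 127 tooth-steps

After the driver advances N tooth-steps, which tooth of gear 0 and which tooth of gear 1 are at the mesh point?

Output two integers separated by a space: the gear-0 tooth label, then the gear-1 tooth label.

Answer: 1 9

Derivation:
Gear 0 (driver, T0=9): tooth at mesh = N mod T0
  127 = 14 * 9 + 1, so 127 mod 9 = 1
  gear 0 tooth = 1
Gear 1 (driven, T1=17): tooth at mesh = (-N) mod T1
  127 = 7 * 17 + 8, so 127 mod 17 = 8
  (-127) mod 17 = (-8) mod 17 = 17 - 8 = 9
Mesh after 127 steps: gear-0 tooth 1 meets gear-1 tooth 9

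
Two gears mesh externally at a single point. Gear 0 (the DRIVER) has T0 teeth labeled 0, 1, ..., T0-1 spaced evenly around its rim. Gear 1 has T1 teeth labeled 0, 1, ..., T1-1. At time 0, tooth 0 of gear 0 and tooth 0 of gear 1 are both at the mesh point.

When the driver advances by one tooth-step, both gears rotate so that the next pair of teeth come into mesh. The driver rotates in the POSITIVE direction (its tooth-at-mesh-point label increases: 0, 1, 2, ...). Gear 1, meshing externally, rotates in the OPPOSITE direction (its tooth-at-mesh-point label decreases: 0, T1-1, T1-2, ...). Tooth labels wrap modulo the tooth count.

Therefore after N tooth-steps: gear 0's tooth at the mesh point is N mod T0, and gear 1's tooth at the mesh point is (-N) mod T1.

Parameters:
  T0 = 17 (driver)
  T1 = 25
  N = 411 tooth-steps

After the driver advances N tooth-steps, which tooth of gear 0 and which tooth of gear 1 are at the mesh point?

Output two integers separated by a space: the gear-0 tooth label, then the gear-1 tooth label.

Gear 0 (driver, T0=17): tooth at mesh = N mod T0
  411 = 24 * 17 + 3, so 411 mod 17 = 3
  gear 0 tooth = 3
Gear 1 (driven, T1=25): tooth at mesh = (-N) mod T1
  411 = 16 * 25 + 11, so 411 mod 25 = 11
  (-411) mod 25 = (-11) mod 25 = 25 - 11 = 14
Mesh after 411 steps: gear-0 tooth 3 meets gear-1 tooth 14

Answer: 3 14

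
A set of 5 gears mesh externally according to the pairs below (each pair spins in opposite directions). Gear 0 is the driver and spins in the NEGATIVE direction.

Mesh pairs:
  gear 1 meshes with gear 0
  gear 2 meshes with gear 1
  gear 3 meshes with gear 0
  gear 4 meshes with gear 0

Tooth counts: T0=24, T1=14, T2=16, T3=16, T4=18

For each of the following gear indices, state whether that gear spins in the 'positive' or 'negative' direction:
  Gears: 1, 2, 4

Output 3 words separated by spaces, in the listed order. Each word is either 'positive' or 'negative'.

Gear 0 (driver): negative (depth 0)
  gear 1: meshes with gear 0 -> depth 1 -> positive (opposite of gear 0)
  gear 2: meshes with gear 1 -> depth 2 -> negative (opposite of gear 1)
  gear 3: meshes with gear 0 -> depth 1 -> positive (opposite of gear 0)
  gear 4: meshes with gear 0 -> depth 1 -> positive (opposite of gear 0)
Queried indices 1, 2, 4 -> positive, negative, positive

Answer: positive negative positive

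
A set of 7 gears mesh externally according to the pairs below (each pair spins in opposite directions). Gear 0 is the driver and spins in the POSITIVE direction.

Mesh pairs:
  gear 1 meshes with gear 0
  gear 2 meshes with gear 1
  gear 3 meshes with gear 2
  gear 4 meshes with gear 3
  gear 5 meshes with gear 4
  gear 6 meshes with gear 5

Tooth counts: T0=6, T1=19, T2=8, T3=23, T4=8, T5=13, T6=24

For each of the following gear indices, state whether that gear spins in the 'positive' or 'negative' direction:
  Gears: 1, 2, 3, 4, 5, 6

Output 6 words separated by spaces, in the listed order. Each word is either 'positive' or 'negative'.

Answer: negative positive negative positive negative positive

Derivation:
Gear 0 (driver): positive (depth 0)
  gear 1: meshes with gear 0 -> depth 1 -> negative (opposite of gear 0)
  gear 2: meshes with gear 1 -> depth 2 -> positive (opposite of gear 1)
  gear 3: meshes with gear 2 -> depth 3 -> negative (opposite of gear 2)
  gear 4: meshes with gear 3 -> depth 4 -> positive (opposite of gear 3)
  gear 5: meshes with gear 4 -> depth 5 -> negative (opposite of gear 4)
  gear 6: meshes with gear 5 -> depth 6 -> positive (opposite of gear 5)
Queried indices 1, 2, 3, 4, 5, 6 -> negative, positive, negative, positive, negative, positive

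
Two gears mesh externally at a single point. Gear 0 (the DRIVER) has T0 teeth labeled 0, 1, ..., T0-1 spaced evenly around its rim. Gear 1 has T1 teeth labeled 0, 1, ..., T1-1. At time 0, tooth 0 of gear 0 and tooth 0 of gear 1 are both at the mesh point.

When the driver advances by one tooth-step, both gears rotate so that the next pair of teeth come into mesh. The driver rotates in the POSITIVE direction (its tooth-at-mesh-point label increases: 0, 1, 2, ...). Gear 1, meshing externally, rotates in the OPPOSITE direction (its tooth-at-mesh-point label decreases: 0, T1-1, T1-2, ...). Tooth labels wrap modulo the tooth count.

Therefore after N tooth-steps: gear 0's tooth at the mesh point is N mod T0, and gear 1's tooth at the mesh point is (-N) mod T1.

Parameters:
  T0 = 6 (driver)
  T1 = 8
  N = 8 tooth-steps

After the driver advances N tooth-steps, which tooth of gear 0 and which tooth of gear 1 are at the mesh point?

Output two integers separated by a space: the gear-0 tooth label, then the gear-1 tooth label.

Answer: 2 0

Derivation:
Gear 0 (driver, T0=6): tooth at mesh = N mod T0
  8 = 1 * 6 + 2, so 8 mod 6 = 2
  gear 0 tooth = 2
Gear 1 (driven, T1=8): tooth at mesh = (-N) mod T1
  8 = 1 * 8 + 0, so 8 mod 8 = 0
  (-8) mod 8 = 0
Mesh after 8 steps: gear-0 tooth 2 meets gear-1 tooth 0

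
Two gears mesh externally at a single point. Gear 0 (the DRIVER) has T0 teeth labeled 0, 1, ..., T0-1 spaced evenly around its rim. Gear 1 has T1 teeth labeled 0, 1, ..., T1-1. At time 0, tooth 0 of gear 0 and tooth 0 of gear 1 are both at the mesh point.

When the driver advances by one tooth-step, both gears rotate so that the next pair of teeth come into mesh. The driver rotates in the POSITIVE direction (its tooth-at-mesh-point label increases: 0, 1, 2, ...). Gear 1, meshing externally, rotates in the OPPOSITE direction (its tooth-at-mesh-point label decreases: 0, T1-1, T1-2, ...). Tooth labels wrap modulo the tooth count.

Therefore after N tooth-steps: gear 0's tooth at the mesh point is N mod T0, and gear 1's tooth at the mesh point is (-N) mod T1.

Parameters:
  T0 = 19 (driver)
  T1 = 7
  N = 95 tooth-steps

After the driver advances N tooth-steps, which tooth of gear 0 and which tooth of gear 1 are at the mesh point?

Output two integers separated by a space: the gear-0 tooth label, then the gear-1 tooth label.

Gear 0 (driver, T0=19): tooth at mesh = N mod T0
  95 = 5 * 19 + 0, so 95 mod 19 = 0
  gear 0 tooth = 0
Gear 1 (driven, T1=7): tooth at mesh = (-N) mod T1
  95 = 13 * 7 + 4, so 95 mod 7 = 4
  (-95) mod 7 = (-4) mod 7 = 7 - 4 = 3
Mesh after 95 steps: gear-0 tooth 0 meets gear-1 tooth 3

Answer: 0 3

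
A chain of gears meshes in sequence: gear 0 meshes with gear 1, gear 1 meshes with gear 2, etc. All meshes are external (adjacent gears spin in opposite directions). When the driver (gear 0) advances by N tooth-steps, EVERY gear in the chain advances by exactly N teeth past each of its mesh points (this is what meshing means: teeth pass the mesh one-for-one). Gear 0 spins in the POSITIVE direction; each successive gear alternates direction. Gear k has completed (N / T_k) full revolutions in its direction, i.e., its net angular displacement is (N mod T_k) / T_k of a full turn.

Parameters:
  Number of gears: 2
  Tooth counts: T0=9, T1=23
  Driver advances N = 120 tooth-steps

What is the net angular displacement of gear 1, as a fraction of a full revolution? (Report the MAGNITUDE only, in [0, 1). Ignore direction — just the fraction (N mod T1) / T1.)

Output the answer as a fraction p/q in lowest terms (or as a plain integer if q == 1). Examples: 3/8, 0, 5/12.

Answer: 5/23

Derivation:
Chain of 2 gears, tooth counts: [9, 23]
  gear 0: T0=9, direction=positive, advance = 120 mod 9 = 3 teeth = 3/9 turn
  gear 1: T1=23, direction=negative, advance = 120 mod 23 = 5 teeth = 5/23 turn
Gear 1: 120 mod 23 = 5
Fraction = 5 / 23 = 5/23 (gcd(5,23)=1) = 5/23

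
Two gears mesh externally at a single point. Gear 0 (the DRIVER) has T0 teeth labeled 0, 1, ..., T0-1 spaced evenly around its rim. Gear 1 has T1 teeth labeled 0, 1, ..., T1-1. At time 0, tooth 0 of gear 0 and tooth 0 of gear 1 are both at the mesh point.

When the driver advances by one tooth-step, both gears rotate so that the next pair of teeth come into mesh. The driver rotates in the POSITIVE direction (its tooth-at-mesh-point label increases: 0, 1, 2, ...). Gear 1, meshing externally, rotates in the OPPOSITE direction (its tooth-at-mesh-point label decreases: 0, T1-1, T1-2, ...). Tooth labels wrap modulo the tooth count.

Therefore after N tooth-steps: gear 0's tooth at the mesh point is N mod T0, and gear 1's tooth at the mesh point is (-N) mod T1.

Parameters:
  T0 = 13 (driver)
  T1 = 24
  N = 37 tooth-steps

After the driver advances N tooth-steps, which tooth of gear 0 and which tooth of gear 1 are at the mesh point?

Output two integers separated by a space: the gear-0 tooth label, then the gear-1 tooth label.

Answer: 11 11

Derivation:
Gear 0 (driver, T0=13): tooth at mesh = N mod T0
  37 = 2 * 13 + 11, so 37 mod 13 = 11
  gear 0 tooth = 11
Gear 1 (driven, T1=24): tooth at mesh = (-N) mod T1
  37 = 1 * 24 + 13, so 37 mod 24 = 13
  (-37) mod 24 = (-13) mod 24 = 24 - 13 = 11
Mesh after 37 steps: gear-0 tooth 11 meets gear-1 tooth 11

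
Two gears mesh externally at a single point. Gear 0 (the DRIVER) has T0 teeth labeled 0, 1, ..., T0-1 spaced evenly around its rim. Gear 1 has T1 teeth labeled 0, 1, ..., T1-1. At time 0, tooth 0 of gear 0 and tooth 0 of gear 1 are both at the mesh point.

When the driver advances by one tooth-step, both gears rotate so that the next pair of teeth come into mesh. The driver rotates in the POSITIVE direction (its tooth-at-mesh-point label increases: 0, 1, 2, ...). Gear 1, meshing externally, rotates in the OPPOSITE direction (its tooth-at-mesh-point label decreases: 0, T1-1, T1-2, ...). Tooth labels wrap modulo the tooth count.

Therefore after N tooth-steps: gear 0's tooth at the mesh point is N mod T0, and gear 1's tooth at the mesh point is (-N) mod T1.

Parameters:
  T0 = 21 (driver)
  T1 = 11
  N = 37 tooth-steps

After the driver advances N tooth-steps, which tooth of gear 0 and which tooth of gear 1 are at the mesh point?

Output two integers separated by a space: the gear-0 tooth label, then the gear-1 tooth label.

Answer: 16 7

Derivation:
Gear 0 (driver, T0=21): tooth at mesh = N mod T0
  37 = 1 * 21 + 16, so 37 mod 21 = 16
  gear 0 tooth = 16
Gear 1 (driven, T1=11): tooth at mesh = (-N) mod T1
  37 = 3 * 11 + 4, so 37 mod 11 = 4
  (-37) mod 11 = (-4) mod 11 = 11 - 4 = 7
Mesh after 37 steps: gear-0 tooth 16 meets gear-1 tooth 7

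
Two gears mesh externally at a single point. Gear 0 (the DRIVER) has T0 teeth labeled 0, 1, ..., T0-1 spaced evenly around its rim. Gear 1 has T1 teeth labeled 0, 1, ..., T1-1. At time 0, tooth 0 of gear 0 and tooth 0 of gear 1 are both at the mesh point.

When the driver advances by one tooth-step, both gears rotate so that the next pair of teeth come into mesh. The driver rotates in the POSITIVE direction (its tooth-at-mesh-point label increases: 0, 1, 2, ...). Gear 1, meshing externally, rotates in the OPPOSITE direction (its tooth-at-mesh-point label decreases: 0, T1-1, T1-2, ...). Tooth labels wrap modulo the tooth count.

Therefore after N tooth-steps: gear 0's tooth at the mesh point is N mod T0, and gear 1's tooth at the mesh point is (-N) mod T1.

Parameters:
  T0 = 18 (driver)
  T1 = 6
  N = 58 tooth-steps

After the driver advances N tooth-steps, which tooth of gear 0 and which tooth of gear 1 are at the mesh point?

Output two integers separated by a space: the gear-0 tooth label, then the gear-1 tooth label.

Answer: 4 2

Derivation:
Gear 0 (driver, T0=18): tooth at mesh = N mod T0
  58 = 3 * 18 + 4, so 58 mod 18 = 4
  gear 0 tooth = 4
Gear 1 (driven, T1=6): tooth at mesh = (-N) mod T1
  58 = 9 * 6 + 4, so 58 mod 6 = 4
  (-58) mod 6 = (-4) mod 6 = 6 - 4 = 2
Mesh after 58 steps: gear-0 tooth 4 meets gear-1 tooth 2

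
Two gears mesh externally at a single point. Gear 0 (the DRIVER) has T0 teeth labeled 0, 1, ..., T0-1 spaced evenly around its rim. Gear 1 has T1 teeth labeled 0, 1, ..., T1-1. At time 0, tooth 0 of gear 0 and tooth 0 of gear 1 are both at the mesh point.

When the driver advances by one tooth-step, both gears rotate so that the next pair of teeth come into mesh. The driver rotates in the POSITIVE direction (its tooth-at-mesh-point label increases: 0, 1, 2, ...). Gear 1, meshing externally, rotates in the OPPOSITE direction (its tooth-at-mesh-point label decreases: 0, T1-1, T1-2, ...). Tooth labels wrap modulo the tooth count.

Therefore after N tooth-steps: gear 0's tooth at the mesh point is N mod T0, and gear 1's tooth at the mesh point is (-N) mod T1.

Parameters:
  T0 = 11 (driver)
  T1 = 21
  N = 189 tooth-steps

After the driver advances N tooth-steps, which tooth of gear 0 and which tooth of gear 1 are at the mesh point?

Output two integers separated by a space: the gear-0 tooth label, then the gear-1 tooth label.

Answer: 2 0

Derivation:
Gear 0 (driver, T0=11): tooth at mesh = N mod T0
  189 = 17 * 11 + 2, so 189 mod 11 = 2
  gear 0 tooth = 2
Gear 1 (driven, T1=21): tooth at mesh = (-N) mod T1
  189 = 9 * 21 + 0, so 189 mod 21 = 0
  (-189) mod 21 = 0
Mesh after 189 steps: gear-0 tooth 2 meets gear-1 tooth 0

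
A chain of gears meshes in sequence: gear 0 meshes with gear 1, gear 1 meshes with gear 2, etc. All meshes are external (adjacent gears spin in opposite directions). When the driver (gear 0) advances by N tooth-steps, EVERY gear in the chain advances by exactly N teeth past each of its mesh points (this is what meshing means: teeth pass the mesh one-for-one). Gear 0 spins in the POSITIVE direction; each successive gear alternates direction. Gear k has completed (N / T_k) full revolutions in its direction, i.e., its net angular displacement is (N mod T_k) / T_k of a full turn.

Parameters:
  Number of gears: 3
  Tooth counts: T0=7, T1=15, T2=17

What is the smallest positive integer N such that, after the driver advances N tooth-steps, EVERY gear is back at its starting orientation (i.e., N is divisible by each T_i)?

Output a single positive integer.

Gear k returns to start when N is a multiple of T_k.
All gears at start simultaneously when N is a common multiple of [7, 15, 17]; the smallest such N is lcm(7, 15, 17).
Start: lcm = T0 = 7
Fold in T1=15: gcd(7, 15) = 1; lcm(7, 15) = 7 * 15 / 1 = 105 / 1 = 105
Fold in T2=17: gcd(105, 17) = 1; lcm(105, 17) = 105 * 17 / 1 = 1785 / 1 = 1785
Full cycle length = 1785

Answer: 1785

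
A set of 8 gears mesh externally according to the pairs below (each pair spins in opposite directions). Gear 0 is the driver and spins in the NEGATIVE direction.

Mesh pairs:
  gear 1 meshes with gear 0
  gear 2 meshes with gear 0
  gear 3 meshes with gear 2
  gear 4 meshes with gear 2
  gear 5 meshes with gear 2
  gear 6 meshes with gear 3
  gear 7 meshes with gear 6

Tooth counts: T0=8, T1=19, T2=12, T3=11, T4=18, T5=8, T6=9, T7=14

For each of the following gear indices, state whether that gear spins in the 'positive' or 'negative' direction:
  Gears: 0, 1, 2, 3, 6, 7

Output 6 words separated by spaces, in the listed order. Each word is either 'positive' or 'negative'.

Gear 0 (driver): negative (depth 0)
  gear 1: meshes with gear 0 -> depth 1 -> positive (opposite of gear 0)
  gear 2: meshes with gear 0 -> depth 1 -> positive (opposite of gear 0)
  gear 3: meshes with gear 2 -> depth 2 -> negative (opposite of gear 2)
  gear 4: meshes with gear 2 -> depth 2 -> negative (opposite of gear 2)
  gear 5: meshes with gear 2 -> depth 2 -> negative (opposite of gear 2)
  gear 6: meshes with gear 3 -> depth 3 -> positive (opposite of gear 3)
  gear 7: meshes with gear 6 -> depth 4 -> negative (opposite of gear 6)
Queried indices 0, 1, 2, 3, 6, 7 -> negative, positive, positive, negative, positive, negative

Answer: negative positive positive negative positive negative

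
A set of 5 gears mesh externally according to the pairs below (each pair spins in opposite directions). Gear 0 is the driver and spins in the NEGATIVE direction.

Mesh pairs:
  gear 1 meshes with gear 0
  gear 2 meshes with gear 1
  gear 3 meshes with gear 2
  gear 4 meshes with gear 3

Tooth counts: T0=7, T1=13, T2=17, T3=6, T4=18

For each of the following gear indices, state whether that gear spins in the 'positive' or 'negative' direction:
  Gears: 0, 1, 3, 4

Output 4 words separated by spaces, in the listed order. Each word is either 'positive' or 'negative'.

Answer: negative positive positive negative

Derivation:
Gear 0 (driver): negative (depth 0)
  gear 1: meshes with gear 0 -> depth 1 -> positive (opposite of gear 0)
  gear 2: meshes with gear 1 -> depth 2 -> negative (opposite of gear 1)
  gear 3: meshes with gear 2 -> depth 3 -> positive (opposite of gear 2)
  gear 4: meshes with gear 3 -> depth 4 -> negative (opposite of gear 3)
Queried indices 0, 1, 3, 4 -> negative, positive, positive, negative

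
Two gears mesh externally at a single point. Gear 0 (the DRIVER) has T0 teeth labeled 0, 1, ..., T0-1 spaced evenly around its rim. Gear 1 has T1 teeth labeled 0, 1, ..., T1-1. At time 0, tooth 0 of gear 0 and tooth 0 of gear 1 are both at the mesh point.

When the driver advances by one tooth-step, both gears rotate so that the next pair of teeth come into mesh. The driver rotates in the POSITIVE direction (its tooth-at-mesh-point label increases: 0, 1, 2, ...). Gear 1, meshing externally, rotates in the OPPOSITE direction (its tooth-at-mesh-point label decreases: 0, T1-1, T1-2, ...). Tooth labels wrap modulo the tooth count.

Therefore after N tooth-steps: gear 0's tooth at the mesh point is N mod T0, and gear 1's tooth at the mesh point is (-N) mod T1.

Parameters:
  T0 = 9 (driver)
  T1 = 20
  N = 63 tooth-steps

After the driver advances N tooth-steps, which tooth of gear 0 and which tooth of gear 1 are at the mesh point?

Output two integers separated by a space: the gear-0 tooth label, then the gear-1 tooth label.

Gear 0 (driver, T0=9): tooth at mesh = N mod T0
  63 = 7 * 9 + 0, so 63 mod 9 = 0
  gear 0 tooth = 0
Gear 1 (driven, T1=20): tooth at mesh = (-N) mod T1
  63 = 3 * 20 + 3, so 63 mod 20 = 3
  (-63) mod 20 = (-3) mod 20 = 20 - 3 = 17
Mesh after 63 steps: gear-0 tooth 0 meets gear-1 tooth 17

Answer: 0 17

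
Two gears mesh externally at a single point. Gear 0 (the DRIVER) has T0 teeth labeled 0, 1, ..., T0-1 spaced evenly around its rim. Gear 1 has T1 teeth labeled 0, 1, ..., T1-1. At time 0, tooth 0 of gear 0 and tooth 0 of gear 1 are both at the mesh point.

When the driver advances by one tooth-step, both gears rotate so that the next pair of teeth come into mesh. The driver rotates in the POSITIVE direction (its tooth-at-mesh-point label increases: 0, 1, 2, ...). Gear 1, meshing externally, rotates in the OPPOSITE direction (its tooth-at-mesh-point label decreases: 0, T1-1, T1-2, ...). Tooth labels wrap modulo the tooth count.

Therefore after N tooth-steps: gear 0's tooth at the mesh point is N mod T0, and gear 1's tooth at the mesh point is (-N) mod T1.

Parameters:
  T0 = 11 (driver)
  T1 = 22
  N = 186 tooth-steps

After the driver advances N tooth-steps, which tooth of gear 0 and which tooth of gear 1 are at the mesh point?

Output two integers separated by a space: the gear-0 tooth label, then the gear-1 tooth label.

Gear 0 (driver, T0=11): tooth at mesh = N mod T0
  186 = 16 * 11 + 10, so 186 mod 11 = 10
  gear 0 tooth = 10
Gear 1 (driven, T1=22): tooth at mesh = (-N) mod T1
  186 = 8 * 22 + 10, so 186 mod 22 = 10
  (-186) mod 22 = (-10) mod 22 = 22 - 10 = 12
Mesh after 186 steps: gear-0 tooth 10 meets gear-1 tooth 12

Answer: 10 12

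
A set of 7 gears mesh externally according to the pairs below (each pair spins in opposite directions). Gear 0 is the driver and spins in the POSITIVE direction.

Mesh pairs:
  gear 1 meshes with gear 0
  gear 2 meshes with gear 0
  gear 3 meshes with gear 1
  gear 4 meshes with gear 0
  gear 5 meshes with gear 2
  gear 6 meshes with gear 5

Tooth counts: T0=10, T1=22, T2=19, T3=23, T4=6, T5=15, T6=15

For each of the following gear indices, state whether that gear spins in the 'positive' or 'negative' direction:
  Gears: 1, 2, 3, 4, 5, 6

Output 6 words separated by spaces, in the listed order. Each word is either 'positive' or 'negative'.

Gear 0 (driver): positive (depth 0)
  gear 1: meshes with gear 0 -> depth 1 -> negative (opposite of gear 0)
  gear 2: meshes with gear 0 -> depth 1 -> negative (opposite of gear 0)
  gear 3: meshes with gear 1 -> depth 2 -> positive (opposite of gear 1)
  gear 4: meshes with gear 0 -> depth 1 -> negative (opposite of gear 0)
  gear 5: meshes with gear 2 -> depth 2 -> positive (opposite of gear 2)
  gear 6: meshes with gear 5 -> depth 3 -> negative (opposite of gear 5)
Queried indices 1, 2, 3, 4, 5, 6 -> negative, negative, positive, negative, positive, negative

Answer: negative negative positive negative positive negative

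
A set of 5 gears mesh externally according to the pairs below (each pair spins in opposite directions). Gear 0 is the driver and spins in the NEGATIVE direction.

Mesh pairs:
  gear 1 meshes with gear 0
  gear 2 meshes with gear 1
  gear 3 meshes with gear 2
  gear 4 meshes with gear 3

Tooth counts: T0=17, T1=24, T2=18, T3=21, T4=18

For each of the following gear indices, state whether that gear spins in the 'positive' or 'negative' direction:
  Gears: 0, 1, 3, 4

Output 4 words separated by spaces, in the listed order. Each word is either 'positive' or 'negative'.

Gear 0 (driver): negative (depth 0)
  gear 1: meshes with gear 0 -> depth 1 -> positive (opposite of gear 0)
  gear 2: meshes with gear 1 -> depth 2 -> negative (opposite of gear 1)
  gear 3: meshes with gear 2 -> depth 3 -> positive (opposite of gear 2)
  gear 4: meshes with gear 3 -> depth 4 -> negative (opposite of gear 3)
Queried indices 0, 1, 3, 4 -> negative, positive, positive, negative

Answer: negative positive positive negative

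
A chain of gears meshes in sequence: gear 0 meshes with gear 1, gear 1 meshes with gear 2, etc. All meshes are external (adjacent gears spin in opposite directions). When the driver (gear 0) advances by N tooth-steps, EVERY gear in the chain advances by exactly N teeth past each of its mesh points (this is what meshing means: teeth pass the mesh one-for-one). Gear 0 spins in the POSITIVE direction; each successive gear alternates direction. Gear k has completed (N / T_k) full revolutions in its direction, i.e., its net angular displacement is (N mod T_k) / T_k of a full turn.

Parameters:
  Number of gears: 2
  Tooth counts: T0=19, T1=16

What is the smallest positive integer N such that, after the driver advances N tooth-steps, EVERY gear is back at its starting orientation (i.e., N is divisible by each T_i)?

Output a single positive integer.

Gear k returns to start when N is a multiple of T_k.
All gears at start simultaneously when N is a common multiple of [19, 16]; the smallest such N is lcm(19, 16).
Start: lcm = T0 = 19
Fold in T1=16: gcd(19, 16) = 1; lcm(19, 16) = 19 * 16 / 1 = 304 / 1 = 304
Full cycle length = 304

Answer: 304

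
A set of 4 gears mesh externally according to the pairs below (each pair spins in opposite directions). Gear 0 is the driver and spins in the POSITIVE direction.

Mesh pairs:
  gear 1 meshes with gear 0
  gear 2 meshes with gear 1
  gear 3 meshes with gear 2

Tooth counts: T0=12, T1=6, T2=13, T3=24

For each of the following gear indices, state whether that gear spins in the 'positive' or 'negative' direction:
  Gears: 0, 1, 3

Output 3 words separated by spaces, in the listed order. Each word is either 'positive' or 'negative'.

Gear 0 (driver): positive (depth 0)
  gear 1: meshes with gear 0 -> depth 1 -> negative (opposite of gear 0)
  gear 2: meshes with gear 1 -> depth 2 -> positive (opposite of gear 1)
  gear 3: meshes with gear 2 -> depth 3 -> negative (opposite of gear 2)
Queried indices 0, 1, 3 -> positive, negative, negative

Answer: positive negative negative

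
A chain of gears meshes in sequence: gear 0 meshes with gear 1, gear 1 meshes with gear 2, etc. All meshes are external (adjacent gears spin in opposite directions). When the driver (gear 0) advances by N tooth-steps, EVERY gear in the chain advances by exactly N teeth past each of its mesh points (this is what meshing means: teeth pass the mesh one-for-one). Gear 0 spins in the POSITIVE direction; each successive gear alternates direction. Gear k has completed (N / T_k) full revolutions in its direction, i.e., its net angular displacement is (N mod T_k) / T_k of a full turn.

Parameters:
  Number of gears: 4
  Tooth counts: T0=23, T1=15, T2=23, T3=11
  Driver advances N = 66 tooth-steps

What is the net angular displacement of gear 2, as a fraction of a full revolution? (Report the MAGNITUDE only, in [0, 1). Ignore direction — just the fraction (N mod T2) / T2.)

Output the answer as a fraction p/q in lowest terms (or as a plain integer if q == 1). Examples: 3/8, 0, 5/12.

Answer: 20/23

Derivation:
Chain of 4 gears, tooth counts: [23, 15, 23, 11]
  gear 0: T0=23, direction=positive, advance = 66 mod 23 = 20 teeth = 20/23 turn
  gear 1: T1=15, direction=negative, advance = 66 mod 15 = 6 teeth = 6/15 turn
  gear 2: T2=23, direction=positive, advance = 66 mod 23 = 20 teeth = 20/23 turn
  gear 3: T3=11, direction=negative, advance = 66 mod 11 = 0 teeth = 0/11 turn
Gear 2: 66 mod 23 = 20
Fraction = 20 / 23 = 20/23 (gcd(20,23)=1) = 20/23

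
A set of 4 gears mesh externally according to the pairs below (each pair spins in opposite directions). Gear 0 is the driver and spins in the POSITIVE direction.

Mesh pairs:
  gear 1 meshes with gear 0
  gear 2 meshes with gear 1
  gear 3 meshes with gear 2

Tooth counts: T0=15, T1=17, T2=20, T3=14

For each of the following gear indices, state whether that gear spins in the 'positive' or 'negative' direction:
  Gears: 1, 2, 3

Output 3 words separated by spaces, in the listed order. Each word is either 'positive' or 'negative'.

Gear 0 (driver): positive (depth 0)
  gear 1: meshes with gear 0 -> depth 1 -> negative (opposite of gear 0)
  gear 2: meshes with gear 1 -> depth 2 -> positive (opposite of gear 1)
  gear 3: meshes with gear 2 -> depth 3 -> negative (opposite of gear 2)
Queried indices 1, 2, 3 -> negative, positive, negative

Answer: negative positive negative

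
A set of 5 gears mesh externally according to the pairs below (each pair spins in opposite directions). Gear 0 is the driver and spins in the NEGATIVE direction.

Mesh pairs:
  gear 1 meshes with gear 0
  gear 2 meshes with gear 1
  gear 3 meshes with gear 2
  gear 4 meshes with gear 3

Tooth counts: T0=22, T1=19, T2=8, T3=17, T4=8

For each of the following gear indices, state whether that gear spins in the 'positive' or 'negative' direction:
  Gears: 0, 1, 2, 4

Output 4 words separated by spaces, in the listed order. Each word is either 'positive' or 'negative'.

Answer: negative positive negative negative

Derivation:
Gear 0 (driver): negative (depth 0)
  gear 1: meshes with gear 0 -> depth 1 -> positive (opposite of gear 0)
  gear 2: meshes with gear 1 -> depth 2 -> negative (opposite of gear 1)
  gear 3: meshes with gear 2 -> depth 3 -> positive (opposite of gear 2)
  gear 4: meshes with gear 3 -> depth 4 -> negative (opposite of gear 3)
Queried indices 0, 1, 2, 4 -> negative, positive, negative, negative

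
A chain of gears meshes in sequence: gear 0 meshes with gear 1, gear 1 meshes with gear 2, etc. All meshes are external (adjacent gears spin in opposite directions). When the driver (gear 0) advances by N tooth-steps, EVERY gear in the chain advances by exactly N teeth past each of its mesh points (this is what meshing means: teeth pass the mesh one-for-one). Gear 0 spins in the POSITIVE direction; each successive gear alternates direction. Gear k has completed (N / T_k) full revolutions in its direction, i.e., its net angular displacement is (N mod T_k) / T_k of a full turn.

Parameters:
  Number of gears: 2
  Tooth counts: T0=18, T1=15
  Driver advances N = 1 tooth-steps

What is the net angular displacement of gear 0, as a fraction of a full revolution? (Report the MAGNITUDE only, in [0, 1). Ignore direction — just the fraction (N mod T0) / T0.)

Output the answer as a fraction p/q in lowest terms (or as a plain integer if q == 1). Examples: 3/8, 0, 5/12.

Answer: 1/18

Derivation:
Chain of 2 gears, tooth counts: [18, 15]
  gear 0: T0=18, direction=positive, advance = 1 mod 18 = 1 teeth = 1/18 turn
  gear 1: T1=15, direction=negative, advance = 1 mod 15 = 1 teeth = 1/15 turn
Gear 0: 1 mod 18 = 1
Fraction = 1 / 18 = 1/18 (gcd(1,18)=1) = 1/18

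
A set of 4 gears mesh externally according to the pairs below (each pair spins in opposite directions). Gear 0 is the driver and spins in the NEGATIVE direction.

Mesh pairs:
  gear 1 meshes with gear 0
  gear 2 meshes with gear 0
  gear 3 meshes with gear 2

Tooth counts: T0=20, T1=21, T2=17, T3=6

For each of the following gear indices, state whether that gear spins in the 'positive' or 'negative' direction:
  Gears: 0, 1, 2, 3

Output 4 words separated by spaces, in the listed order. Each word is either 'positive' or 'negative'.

Answer: negative positive positive negative

Derivation:
Gear 0 (driver): negative (depth 0)
  gear 1: meshes with gear 0 -> depth 1 -> positive (opposite of gear 0)
  gear 2: meshes with gear 0 -> depth 1 -> positive (opposite of gear 0)
  gear 3: meshes with gear 2 -> depth 2 -> negative (opposite of gear 2)
Queried indices 0, 1, 2, 3 -> negative, positive, positive, negative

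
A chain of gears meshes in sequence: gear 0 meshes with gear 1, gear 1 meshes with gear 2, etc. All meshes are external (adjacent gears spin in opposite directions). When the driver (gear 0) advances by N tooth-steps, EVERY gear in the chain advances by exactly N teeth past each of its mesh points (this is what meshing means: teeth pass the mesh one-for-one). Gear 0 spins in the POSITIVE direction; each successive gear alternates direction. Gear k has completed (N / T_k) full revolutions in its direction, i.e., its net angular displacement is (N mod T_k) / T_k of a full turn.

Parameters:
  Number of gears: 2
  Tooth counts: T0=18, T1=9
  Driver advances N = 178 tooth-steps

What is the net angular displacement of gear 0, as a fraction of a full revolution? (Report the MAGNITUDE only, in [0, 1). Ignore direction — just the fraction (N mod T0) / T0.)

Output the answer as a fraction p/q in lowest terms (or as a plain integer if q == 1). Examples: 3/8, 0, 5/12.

Answer: 8/9

Derivation:
Chain of 2 gears, tooth counts: [18, 9]
  gear 0: T0=18, direction=positive, advance = 178 mod 18 = 16 teeth = 16/18 turn
  gear 1: T1=9, direction=negative, advance = 178 mod 9 = 7 teeth = 7/9 turn
Gear 0: 178 mod 18 = 16
Fraction = 16 / 18 = 8/9 (gcd(16,18)=2) = 8/9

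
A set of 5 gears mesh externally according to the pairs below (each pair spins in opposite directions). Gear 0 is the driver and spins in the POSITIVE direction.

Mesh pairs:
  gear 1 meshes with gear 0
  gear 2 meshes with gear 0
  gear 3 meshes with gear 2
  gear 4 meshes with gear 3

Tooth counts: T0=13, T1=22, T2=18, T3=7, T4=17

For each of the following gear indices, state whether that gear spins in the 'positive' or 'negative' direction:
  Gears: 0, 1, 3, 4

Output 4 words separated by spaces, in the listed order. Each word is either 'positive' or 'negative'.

Answer: positive negative positive negative

Derivation:
Gear 0 (driver): positive (depth 0)
  gear 1: meshes with gear 0 -> depth 1 -> negative (opposite of gear 0)
  gear 2: meshes with gear 0 -> depth 1 -> negative (opposite of gear 0)
  gear 3: meshes with gear 2 -> depth 2 -> positive (opposite of gear 2)
  gear 4: meshes with gear 3 -> depth 3 -> negative (opposite of gear 3)
Queried indices 0, 1, 3, 4 -> positive, negative, positive, negative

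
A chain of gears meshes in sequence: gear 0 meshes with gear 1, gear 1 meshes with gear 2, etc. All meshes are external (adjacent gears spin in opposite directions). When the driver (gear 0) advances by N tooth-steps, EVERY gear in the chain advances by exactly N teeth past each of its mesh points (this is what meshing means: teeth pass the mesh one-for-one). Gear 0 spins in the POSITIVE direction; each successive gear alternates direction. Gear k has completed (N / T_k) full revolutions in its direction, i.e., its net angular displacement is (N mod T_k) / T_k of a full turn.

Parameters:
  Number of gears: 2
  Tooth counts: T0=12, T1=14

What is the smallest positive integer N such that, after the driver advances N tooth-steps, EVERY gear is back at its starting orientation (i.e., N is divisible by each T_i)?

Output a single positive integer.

Gear k returns to start when N is a multiple of T_k.
All gears at start simultaneously when N is a common multiple of [12, 14]; the smallest such N is lcm(12, 14).
Start: lcm = T0 = 12
Fold in T1=14: gcd(12, 14) = 2; lcm(12, 14) = 12 * 14 / 2 = 168 / 2 = 84
Full cycle length = 84

Answer: 84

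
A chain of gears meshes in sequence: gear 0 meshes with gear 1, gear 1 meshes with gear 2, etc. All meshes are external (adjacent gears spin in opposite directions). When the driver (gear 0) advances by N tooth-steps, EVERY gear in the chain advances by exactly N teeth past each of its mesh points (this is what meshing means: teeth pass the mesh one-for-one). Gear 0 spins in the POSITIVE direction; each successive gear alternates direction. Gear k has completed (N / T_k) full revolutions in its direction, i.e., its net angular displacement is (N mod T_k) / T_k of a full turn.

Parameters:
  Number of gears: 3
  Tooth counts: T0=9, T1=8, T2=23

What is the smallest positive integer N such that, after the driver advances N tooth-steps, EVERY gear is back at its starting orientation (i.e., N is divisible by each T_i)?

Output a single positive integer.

Gear k returns to start when N is a multiple of T_k.
All gears at start simultaneously when N is a common multiple of [9, 8, 23]; the smallest such N is lcm(9, 8, 23).
Start: lcm = T0 = 9
Fold in T1=8: gcd(9, 8) = 1; lcm(9, 8) = 9 * 8 / 1 = 72 / 1 = 72
Fold in T2=23: gcd(72, 23) = 1; lcm(72, 23) = 72 * 23 / 1 = 1656 / 1 = 1656
Full cycle length = 1656

Answer: 1656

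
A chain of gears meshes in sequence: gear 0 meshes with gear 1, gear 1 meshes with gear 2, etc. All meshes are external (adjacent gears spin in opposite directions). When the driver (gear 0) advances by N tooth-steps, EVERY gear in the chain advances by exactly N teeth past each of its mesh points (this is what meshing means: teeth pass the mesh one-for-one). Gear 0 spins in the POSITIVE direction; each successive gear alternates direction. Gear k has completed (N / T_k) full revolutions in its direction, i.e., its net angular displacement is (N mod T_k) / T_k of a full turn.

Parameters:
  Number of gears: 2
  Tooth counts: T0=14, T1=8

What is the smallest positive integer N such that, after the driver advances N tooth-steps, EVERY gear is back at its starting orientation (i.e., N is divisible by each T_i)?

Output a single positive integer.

Answer: 56

Derivation:
Gear k returns to start when N is a multiple of T_k.
All gears at start simultaneously when N is a common multiple of [14, 8]; the smallest such N is lcm(14, 8).
Start: lcm = T0 = 14
Fold in T1=8: gcd(14, 8) = 2; lcm(14, 8) = 14 * 8 / 2 = 112 / 2 = 56
Full cycle length = 56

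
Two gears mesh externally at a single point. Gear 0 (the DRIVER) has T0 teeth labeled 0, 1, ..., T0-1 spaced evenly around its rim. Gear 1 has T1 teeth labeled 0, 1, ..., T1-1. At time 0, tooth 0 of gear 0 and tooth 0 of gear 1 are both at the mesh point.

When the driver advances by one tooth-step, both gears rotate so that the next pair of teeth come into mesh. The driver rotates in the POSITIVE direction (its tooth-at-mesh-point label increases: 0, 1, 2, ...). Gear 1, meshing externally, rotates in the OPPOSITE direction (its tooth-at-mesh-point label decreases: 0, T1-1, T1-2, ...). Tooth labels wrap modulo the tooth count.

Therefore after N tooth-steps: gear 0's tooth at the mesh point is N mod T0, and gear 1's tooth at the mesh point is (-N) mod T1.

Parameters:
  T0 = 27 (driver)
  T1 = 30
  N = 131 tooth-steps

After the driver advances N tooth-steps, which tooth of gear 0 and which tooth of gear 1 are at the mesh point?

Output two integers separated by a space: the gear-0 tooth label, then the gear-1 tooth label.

Gear 0 (driver, T0=27): tooth at mesh = N mod T0
  131 = 4 * 27 + 23, so 131 mod 27 = 23
  gear 0 tooth = 23
Gear 1 (driven, T1=30): tooth at mesh = (-N) mod T1
  131 = 4 * 30 + 11, so 131 mod 30 = 11
  (-131) mod 30 = (-11) mod 30 = 30 - 11 = 19
Mesh after 131 steps: gear-0 tooth 23 meets gear-1 tooth 19

Answer: 23 19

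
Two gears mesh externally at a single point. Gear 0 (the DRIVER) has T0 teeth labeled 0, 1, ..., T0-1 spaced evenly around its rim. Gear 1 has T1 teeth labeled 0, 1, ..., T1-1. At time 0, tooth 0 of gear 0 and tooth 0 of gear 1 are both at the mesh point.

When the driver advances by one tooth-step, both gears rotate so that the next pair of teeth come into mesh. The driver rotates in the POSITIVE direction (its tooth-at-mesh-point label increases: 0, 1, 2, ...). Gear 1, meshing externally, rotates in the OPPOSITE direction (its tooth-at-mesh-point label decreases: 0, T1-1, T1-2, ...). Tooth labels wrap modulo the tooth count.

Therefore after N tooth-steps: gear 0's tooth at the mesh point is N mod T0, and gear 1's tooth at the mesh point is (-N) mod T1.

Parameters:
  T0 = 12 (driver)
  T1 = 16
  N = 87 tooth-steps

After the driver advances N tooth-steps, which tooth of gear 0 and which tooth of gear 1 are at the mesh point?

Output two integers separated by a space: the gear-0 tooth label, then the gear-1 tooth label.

Gear 0 (driver, T0=12): tooth at mesh = N mod T0
  87 = 7 * 12 + 3, so 87 mod 12 = 3
  gear 0 tooth = 3
Gear 1 (driven, T1=16): tooth at mesh = (-N) mod T1
  87 = 5 * 16 + 7, so 87 mod 16 = 7
  (-87) mod 16 = (-7) mod 16 = 16 - 7 = 9
Mesh after 87 steps: gear-0 tooth 3 meets gear-1 tooth 9

Answer: 3 9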